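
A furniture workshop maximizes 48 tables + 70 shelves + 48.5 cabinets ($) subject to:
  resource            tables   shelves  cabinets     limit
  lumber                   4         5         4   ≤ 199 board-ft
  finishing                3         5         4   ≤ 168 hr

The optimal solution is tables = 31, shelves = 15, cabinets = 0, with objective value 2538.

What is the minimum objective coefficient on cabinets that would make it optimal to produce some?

56

Both lumber and finishing are binding at x*.
Dual feasibility on the basic columns requires 4·y_lumber + 3·y_finishing = 48, 5·y_lumber + 5·y_finishing = 70.
Solving: y_lumber = 6, y_finishing = 8.
cabinets enters the basis when its profit ≥ yᵀa₃ = 6·4 + 8·4 = 56.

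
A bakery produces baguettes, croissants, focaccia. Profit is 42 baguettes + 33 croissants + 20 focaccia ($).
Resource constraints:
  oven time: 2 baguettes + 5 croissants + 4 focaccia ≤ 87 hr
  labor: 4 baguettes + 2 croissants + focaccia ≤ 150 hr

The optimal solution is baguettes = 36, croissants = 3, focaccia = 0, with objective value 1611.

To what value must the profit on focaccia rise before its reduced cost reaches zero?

21

Both oven time and labor are binding at x*.
The binding rows give the dual system: 2·y_oven time + 4·y_labor = 42 and 5·y_oven time + 2·y_labor = 33.
Solving: y_oven time = 3, y_labor = 9.
focaccia enters the basis when its profit ≥ yᵀa₃ = 3·4 + 9·1 = 21.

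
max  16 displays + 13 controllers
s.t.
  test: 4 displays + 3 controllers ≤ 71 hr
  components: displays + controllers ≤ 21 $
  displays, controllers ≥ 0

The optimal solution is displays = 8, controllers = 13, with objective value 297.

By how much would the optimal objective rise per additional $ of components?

4

Both test and components are binding at x*.
Dual feasibility on the basic columns requires 4·y_test + 1·y_components = 16, 3·y_test + 1·y_components = 13.
This yields shadow prices y_test = 3, y_components = 4.
Shadow price of components = 4.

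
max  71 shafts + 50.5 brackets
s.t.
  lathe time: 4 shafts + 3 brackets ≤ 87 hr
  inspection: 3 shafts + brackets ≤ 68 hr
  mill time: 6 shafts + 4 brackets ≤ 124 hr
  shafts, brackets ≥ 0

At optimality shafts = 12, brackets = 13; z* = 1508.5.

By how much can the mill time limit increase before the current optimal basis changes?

Binding constraints: lathe time, mill time. The basis is B = [[4,3],[6,4]] with det -2.
Per unit increase in mill time, x* moves by d = (1.5, -2).
The basis stays optimal until brackets reaches 0; allowable increase = 6.5 hr.

6.5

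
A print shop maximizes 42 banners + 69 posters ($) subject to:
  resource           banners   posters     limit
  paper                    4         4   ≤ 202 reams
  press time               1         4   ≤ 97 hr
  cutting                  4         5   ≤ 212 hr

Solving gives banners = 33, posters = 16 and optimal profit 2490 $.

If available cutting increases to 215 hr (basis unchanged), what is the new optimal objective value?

Binding: press time and cutting. Non-binding: paper (6 unused).
Since paper is not tight, its dual is 0.
The binding rows give the dual system: 1·y_press time + 4·y_cutting = 42 and 4·y_press time + 5·y_cutting = 69.
Solving: y_press time = 6, y_cutting = 9.
Δz = y_cutting·Δb = 9 × (3) = 27, so new z* = 2490 + 27 = 2517.

2517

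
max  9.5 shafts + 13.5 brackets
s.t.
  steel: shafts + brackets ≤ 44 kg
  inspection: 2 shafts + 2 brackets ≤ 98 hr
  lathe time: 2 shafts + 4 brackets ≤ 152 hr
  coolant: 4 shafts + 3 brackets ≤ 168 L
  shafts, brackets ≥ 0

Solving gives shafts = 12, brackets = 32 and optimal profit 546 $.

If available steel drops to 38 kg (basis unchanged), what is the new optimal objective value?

513

At the optimum: steel uses 44 of 44 (binding); inspection uses 88 of 98 (slack = 10); lathe time uses 152 of 152 (binding); coolant uses 144 of 168 (slack = 24).
By complementary slackness, y = 0 for the non-binding constraints.
From A_Bᵀ y = c: 1·y_steel + 2·y_lathe time = 9.5; 1·y_steel + 4·y_lathe time = 13.5.
This yields shadow prices y_steel = 5.5, y_lathe time = 2.
Δz = y_steel·Δb = 5.5 × (-6) = -33, so new z* = 546 − 33 = 513.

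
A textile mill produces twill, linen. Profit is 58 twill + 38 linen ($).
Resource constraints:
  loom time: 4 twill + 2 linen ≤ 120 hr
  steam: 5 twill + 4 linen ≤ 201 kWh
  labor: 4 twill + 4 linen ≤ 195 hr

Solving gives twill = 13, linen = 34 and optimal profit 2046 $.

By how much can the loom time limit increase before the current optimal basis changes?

40.8

Binding constraints: loom time, steam. The basis is B = [[4,2],[5,4]] with det 6.
Per unit increase in loom time, x* moves by d = (0.6667, -0.8333).
The basis stays optimal until linen reaches 0; allowable increase = 40.8 hr.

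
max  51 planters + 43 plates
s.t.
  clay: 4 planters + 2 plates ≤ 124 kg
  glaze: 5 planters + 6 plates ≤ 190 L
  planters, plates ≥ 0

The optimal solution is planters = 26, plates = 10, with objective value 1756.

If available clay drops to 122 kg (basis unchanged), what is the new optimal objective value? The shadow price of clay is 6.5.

Δb = -2, so new z* = 1756 + (6.5)·(-2) = 1756 − 13 = 1743.

1743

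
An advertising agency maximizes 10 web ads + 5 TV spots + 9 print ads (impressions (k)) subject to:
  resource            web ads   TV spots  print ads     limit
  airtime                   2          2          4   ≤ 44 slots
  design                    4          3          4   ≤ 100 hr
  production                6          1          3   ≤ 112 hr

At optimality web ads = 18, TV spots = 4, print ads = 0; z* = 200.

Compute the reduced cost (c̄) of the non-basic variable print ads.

-2

At the optimum: airtime uses 44 of 44 (binding); design uses 84 of 100 (slack = 16); production uses 112 of 112 (binding).
Slack constraints have shadow price 0 (complementary slackness).
Dual feasibility on the basic columns requires 2·y_airtime + 6·y_production = 10, 2·y_airtime + 1·y_production = 5.
→ y_airtime = 2 and y_production = 1.
Reduced cost of print ads: c₃ − yᵀa₃ = 9 − (2·4 + 1·3) = 9 − 11 = -2.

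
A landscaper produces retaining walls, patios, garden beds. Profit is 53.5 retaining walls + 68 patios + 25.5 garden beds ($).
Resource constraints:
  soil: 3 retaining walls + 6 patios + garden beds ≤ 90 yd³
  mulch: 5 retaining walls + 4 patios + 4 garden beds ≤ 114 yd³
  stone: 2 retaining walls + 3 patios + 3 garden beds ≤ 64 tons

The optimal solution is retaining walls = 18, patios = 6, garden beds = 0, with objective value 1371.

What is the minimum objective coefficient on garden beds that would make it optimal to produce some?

33

At the optimum: soil uses 90 of 90 (binding); mulch uses 114 of 114 (binding); stone uses 54 of 64 (slack = 10).
Slack constraints have shadow price 0 (complementary slackness).
The binding rows give the dual system: 3·y_soil + 5·y_mulch = 53.5 and 6·y_soil + 4·y_mulch = 68.
Solving: y_soil = 7, y_mulch = 6.5.
garden beds enters the basis when its profit ≥ yᵀa₃ = 7·1 + 6.5·4 = 33.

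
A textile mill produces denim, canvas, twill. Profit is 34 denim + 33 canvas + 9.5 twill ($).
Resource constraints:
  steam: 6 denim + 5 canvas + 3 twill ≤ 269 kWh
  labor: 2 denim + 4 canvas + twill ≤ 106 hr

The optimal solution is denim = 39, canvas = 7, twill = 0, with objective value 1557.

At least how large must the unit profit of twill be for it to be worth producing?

Check each constraint at x*: steam 269/269 (tight); labor 106/106 (tight).
Dual feasibility on the basic columns requires 6·y_steam + 2·y_labor = 34, 5·y_steam + 4·y_labor = 33.
→ y_steam = 5 and y_labor = 2.
twill enters the basis when its profit ≥ yᵀa₃ = 5·3 + 2·1 = 17.

17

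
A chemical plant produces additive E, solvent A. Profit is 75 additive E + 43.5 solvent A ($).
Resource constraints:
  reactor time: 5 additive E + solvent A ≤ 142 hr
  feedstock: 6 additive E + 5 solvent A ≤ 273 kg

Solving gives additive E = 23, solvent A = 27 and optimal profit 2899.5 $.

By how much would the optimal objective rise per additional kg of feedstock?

7.5

Check each constraint at x*: reactor time 142/142 (tight); feedstock 273/273 (tight).
Dual feasibility on the basic columns requires 5·y_reactor time + 6·y_feedstock = 75, 1·y_reactor time + 5·y_feedstock = 43.5.
This yields shadow prices y_reactor time = 6, y_feedstock = 7.5.
Shadow price of feedstock = 7.5.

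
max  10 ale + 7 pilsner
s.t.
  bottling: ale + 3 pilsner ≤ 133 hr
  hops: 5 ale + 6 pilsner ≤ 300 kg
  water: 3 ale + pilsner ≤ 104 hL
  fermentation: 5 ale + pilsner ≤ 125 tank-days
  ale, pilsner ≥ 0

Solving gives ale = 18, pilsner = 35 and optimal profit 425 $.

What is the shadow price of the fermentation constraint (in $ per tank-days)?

Check each constraint at x*: bottling 123/133 (slack 10); hops 300/300 (tight); water 89/104 (slack 15); fermentation 125/125 (tight).
Since bottling, water are not tight, their duals are 0.
Dual feasibility on the basic columns requires 5·y_hops + 5·y_fermentation = 10, 6·y_hops + 1·y_fermentation = 7.
→ y_hops = 1 and y_fermentation = 1.
Shadow price of fermentation = 1.

1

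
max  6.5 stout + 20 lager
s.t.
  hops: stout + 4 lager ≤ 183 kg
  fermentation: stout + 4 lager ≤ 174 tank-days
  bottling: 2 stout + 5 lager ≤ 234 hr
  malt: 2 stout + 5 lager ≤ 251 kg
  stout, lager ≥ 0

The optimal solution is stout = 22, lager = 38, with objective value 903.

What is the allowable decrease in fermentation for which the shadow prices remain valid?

Binding constraints: fermentation, bottling. The basis is B = [[1,4],[2,5]] with det -3.
Per unit decrease in fermentation, x* moves by d = (1.6667, -0.6667).
The basis stays optimal until lager reaches 0; allowable decrease = 57 tank-days.

57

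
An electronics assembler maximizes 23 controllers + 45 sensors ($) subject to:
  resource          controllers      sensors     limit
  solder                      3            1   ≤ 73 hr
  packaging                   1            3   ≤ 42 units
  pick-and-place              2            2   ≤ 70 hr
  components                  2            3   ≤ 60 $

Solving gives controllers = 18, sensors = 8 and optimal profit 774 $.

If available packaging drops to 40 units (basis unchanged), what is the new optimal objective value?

Binding: packaging and components. Non-binding: solder (11 unused), pick-and-place (18 unused).
Slack constraints have shadow price 0 (complementary slackness).
From A_Bᵀ y = c: 1·y_packaging + 2·y_components = 23; 3·y_packaging + 3·y_components = 45.
→ y_packaging = 7 and y_components = 8.
Δz = y_packaging·Δb = 7 × (-2) = -14, so new z* = 774 − 14 = 760.

760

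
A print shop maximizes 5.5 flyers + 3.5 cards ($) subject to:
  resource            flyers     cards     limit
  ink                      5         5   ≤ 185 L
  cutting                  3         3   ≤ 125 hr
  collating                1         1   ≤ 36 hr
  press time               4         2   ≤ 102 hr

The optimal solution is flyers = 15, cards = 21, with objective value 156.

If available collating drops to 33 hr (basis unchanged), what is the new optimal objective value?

151.5

Check each constraint at x*: ink 180/185 (slack 5); cutting 108/125 (slack 17); collating 36/36 (tight); press time 102/102 (tight).
Slack constraints have shadow price 0 (complementary slackness).
The binding rows give the dual system: 1·y_collating + 4·y_press time = 5.5 and 1·y_collating + 2·y_press time = 3.5.
This yields shadow prices y_collating = 1.5, y_press time = 1.
Δz = y_collating·Δb = 1.5 × (-3) = -4.5, so new z* = 156 − 4.5 = 151.5.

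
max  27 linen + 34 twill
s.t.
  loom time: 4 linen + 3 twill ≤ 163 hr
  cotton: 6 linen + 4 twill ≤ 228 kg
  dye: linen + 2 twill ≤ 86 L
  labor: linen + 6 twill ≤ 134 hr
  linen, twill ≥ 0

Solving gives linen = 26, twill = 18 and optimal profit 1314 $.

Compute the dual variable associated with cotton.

4

Binding: cotton and labor. Non-binding: loom time (5 unused), dye (24 unused).
Slack constraints have shadow price 0 (complementary slackness).
From A_Bᵀ y = c: 6·y_cotton + 1·y_labor = 27; 4·y_cotton + 6·y_labor = 34.
→ y_cotton = 4 and y_labor = 3.
Shadow price of cotton = 4.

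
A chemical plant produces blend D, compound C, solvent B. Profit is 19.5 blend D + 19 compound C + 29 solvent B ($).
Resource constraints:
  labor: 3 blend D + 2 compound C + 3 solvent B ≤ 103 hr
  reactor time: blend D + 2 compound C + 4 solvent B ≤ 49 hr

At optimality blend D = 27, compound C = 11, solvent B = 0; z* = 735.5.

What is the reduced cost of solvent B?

Check each constraint at x*: labor 103/103 (tight); reactor time 49/49 (tight).
The binding rows give the dual system: 3·y_labor + 1·y_reactor time = 19.5 and 2·y_labor + 2·y_reactor time = 19.
Solving: y_labor = 5, y_reactor time = 4.5.
Reduced cost of solvent B: c₃ − yᵀa₃ = 29 − (5·3 + 4.5·4) = 29 − 33 = -4.

-4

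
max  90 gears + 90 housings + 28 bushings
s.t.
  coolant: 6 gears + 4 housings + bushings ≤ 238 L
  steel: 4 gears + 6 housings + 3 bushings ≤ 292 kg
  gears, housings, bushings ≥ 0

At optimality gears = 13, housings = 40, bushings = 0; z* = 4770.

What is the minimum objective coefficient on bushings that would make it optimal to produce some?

36

At the optimum: coolant uses 238 of 238 (binding); steel uses 292 of 292 (binding).
From A_Bᵀ y = c: 6·y_coolant + 4·y_steel = 90; 4·y_coolant + 6·y_steel = 90.
This yields shadow prices y_coolant = 9, y_steel = 9.
bushings enters the basis when its profit ≥ yᵀa₃ = 9·1 + 9·3 = 36.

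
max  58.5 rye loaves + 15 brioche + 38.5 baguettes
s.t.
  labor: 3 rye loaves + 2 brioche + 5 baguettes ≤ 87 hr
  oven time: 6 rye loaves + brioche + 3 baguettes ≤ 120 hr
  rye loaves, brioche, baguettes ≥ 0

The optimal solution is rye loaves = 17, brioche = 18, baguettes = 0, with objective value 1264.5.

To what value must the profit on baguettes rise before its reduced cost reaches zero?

41.5

At the optimum: labor uses 87 of 87 (binding); oven time uses 120 of 120 (binding).
The binding rows give the dual system: 3·y_labor + 6·y_oven time = 58.5 and 2·y_labor + 1·y_oven time = 15.
This yields shadow prices y_labor = 3.5, y_oven time = 8.
baguettes enters the basis when its profit ≥ yᵀa₃ = 3.5·5 + 8·3 = 41.5.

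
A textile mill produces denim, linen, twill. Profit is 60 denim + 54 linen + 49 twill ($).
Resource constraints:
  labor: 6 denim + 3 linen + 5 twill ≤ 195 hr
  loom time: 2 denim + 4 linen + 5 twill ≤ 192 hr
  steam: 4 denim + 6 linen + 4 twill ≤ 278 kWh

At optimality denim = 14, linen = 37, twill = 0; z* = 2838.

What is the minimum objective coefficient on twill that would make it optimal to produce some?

54

Binding: labor and steam. Non-binding: loom time (16 unused).
Slack constraints have shadow price 0 (complementary slackness).
The binding rows give the dual system: 6·y_labor + 4·y_steam = 60 and 3·y_labor + 6·y_steam = 54.
This yields shadow prices y_labor = 6, y_steam = 6.
twill enters the basis when its profit ≥ yᵀa₃ = 6·5 + 6·4 = 54.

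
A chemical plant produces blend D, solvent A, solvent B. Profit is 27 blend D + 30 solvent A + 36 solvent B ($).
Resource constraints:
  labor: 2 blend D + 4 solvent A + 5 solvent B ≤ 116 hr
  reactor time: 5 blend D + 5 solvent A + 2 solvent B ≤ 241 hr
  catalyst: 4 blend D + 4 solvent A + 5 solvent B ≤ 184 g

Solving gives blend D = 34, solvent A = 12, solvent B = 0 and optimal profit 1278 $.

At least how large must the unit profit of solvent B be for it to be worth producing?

37.5

At the optimum: labor uses 116 of 116 (binding); reactor time uses 230 of 241 (slack = 11); catalyst uses 184 of 184 (binding).
Since reactor time is not tight, its dual is 0.
Dual feasibility on the basic columns requires 2·y_labor + 4·y_catalyst = 27, 4·y_labor + 4·y_catalyst = 30.
Solving: y_labor = 1.5, y_catalyst = 6.
solvent B enters the basis when its profit ≥ yᵀa₃ = 1.5·5 + 6·5 = 37.5.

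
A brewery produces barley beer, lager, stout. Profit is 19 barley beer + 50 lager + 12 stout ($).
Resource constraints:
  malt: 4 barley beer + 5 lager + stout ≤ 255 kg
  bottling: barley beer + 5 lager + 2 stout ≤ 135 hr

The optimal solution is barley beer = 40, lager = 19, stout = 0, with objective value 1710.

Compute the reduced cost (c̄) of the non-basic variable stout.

At the optimum: malt uses 255 of 255 (binding); bottling uses 135 of 135 (binding).
From A_Bᵀ y = c: 4·y_malt + 1·y_bottling = 19; 5·y_malt + 5·y_bottling = 50.
This yields shadow prices y_malt = 3, y_bottling = 7.
Reduced cost of stout: c₃ − yᵀa₃ = 12 − (3·1 + 7·2) = 12 − 17 = -5.

-5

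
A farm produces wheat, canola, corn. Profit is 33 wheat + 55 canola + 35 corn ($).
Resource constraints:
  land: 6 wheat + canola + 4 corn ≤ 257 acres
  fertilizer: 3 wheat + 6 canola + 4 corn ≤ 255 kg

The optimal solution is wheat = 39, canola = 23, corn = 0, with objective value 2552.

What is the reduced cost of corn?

-5

Both land and fertilizer are binding at x*.
The binding rows give the dual system: 6·y_land + 3·y_fertilizer = 33 and 1·y_land + 6·y_fertilizer = 55.
This yields shadow prices y_land = 1, y_fertilizer = 9.
Reduced cost of corn: c₃ − yᵀa₃ = 35 − (1·4 + 9·4) = 35 − 40 = -5.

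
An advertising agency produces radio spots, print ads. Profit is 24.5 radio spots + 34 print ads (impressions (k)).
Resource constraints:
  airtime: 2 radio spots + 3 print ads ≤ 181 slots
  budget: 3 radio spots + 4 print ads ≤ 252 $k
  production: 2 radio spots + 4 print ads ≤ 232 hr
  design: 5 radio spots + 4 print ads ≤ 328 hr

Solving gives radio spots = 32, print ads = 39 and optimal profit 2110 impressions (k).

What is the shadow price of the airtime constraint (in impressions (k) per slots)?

4

Check each constraint at x*: airtime 181/181 (tight); budget 252/252 (tight); production 220/232 (slack 12); design 316/328 (slack 12).
Slack constraints have shadow price 0 (complementary slackness).
The binding rows give the dual system: 2·y_airtime + 3·y_budget = 24.5 and 3·y_airtime + 4·y_budget = 34.
→ y_airtime = 4 and y_budget = 5.5.
Shadow price of airtime = 4.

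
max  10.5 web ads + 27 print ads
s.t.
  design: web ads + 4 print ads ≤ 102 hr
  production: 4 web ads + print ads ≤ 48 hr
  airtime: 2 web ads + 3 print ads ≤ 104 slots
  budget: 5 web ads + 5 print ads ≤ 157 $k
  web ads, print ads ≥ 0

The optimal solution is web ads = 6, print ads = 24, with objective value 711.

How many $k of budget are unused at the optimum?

7

budget used = 5·6 + 5·24 = 150; slack = 157 − 150 = 7.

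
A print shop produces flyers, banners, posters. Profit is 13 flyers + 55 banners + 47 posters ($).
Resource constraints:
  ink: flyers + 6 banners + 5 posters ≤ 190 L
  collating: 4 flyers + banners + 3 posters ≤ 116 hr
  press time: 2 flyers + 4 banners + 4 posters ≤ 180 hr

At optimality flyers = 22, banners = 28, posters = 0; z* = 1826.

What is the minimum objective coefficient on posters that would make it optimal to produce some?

48

Binding: ink and collating. Non-binding: press time (24 unused).
Slack constraints have shadow price 0 (complementary slackness).
From A_Bᵀ y = c: 1·y_ink + 4·y_collating = 13; 6·y_ink + 1·y_collating = 55.
→ y_ink = 9 and y_collating = 1.
posters enters the basis when its profit ≥ yᵀa₃ = 9·5 + 1·3 = 48.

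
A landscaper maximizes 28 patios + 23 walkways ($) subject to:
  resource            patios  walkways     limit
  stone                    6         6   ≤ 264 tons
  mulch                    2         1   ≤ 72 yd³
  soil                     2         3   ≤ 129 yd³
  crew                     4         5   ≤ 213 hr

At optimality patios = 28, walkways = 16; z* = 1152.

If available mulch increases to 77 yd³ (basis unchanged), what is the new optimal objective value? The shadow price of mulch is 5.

Δb = 5, so new z* = 1152 + (5)·(5) = 1152 + 25 = 1177.

1177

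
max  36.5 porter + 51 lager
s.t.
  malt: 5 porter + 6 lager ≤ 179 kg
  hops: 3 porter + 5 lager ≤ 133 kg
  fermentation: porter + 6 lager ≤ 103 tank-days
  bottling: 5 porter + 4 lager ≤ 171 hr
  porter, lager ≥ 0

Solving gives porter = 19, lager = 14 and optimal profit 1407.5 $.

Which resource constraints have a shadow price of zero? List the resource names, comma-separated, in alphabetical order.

bottling, hops

malt: 179/179 (binding)
hops: 127/133 (slack 6)
fermentation: 103/103 (binding)
bottling: 151/171 (slack 20)
By complementary slackness, a constraint with positive slack has shadow price 0 → bottling, hops.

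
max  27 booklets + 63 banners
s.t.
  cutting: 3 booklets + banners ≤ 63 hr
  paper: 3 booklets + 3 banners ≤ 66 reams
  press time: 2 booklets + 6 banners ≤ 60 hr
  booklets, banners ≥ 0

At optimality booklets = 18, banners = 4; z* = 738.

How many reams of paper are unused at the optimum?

paper used = 3·18 + 3·4 = 66; slack = 66 − 66 = 0.

0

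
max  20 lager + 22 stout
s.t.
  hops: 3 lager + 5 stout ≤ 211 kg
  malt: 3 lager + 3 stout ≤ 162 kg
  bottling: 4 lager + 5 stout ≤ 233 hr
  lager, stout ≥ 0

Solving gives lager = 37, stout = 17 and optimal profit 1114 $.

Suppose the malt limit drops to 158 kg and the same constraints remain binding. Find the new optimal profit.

1098

Binding: malt and bottling. Non-binding: hops (15 unused).
By complementary slackness, y = 0 for the non-binding constraint.
The binding rows give the dual system: 3·y_malt + 4·y_bottling = 20 and 3·y_malt + 5·y_bottling = 22.
→ y_malt = 4 and y_bottling = 2.
Δz = y_malt·Δb = 4 × (-4) = -16, so new z* = 1114 − 16 = 1098.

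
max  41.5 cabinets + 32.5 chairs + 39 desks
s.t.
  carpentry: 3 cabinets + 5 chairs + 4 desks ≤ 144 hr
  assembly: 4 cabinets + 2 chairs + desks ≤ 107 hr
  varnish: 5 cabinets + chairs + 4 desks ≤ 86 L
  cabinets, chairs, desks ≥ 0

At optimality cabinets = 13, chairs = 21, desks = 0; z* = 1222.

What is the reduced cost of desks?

Check each constraint at x*: carpentry 144/144 (tight); assembly 94/107 (slack 13); varnish 86/86 (tight).
By complementary slackness, y = 0 for the non-binding constraint.
From A_Bᵀ y = c: 3·y_carpentry + 5·y_varnish = 41.5; 5·y_carpentry + 1·y_varnish = 32.5.
→ y_carpentry = 5.5 and y_varnish = 5.
Reduced cost of desks: c₃ − yᵀa₃ = 39 − (5.5·4 + 5·4) = 39 − 42 = -3.

-3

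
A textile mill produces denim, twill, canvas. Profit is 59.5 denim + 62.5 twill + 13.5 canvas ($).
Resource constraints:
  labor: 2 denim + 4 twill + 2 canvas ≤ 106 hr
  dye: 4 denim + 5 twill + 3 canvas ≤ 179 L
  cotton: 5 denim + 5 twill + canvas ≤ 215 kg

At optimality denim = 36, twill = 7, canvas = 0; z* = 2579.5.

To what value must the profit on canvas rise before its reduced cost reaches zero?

18.5

At the optimum: labor uses 100 of 106 (slack = 6); dye uses 179 of 179 (binding); cotton uses 215 of 215 (binding).
Since labor is not tight, its dual is 0.
From A_Bᵀ y = c: 4·y_dye + 5·y_cotton = 59.5; 5·y_dye + 5·y_cotton = 62.5.
Solving: y_dye = 3, y_cotton = 9.5.
canvas enters the basis when its profit ≥ yᵀa₃ = 3·3 + 9.5·1 = 18.5.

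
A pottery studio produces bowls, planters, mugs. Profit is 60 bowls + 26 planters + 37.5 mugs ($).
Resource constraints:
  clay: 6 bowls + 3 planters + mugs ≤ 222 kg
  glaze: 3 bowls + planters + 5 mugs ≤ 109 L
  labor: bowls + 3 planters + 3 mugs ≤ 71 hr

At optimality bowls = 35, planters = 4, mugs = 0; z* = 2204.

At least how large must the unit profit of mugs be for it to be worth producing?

46

At the optimum: clay uses 222 of 222 (binding); glaze uses 109 of 109 (binding); labor uses 47 of 71 (slack = 24).
Slack constraints have shadow price 0 (complementary slackness).
The binding rows give the dual system: 6·y_clay + 3·y_glaze = 60 and 3·y_clay + 1·y_glaze = 26.
Solving: y_clay = 6, y_glaze = 8.
mugs enters the basis when its profit ≥ yᵀa₃ = 6·1 + 8·5 = 46.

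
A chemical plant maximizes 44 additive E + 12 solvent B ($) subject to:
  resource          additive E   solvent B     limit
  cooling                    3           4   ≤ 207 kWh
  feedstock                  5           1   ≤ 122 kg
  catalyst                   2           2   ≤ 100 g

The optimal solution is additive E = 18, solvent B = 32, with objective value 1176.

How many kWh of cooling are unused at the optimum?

cooling used = 3·18 + 4·32 = 182; slack = 207 − 182 = 25.

25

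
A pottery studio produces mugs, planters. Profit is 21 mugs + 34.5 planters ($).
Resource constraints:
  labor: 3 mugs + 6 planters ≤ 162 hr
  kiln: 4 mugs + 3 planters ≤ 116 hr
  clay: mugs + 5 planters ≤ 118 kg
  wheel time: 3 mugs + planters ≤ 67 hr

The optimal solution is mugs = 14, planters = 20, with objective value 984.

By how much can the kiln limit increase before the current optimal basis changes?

Binding constraints: labor, kiln. The basis is B = [[3,6],[4,3]] with det -15.
Per unit increase in kiln, x* moves by d = (0.4, -0.2).
The basis stays optimal until wheel time becomes binding; allowable increase = 5 hr.

5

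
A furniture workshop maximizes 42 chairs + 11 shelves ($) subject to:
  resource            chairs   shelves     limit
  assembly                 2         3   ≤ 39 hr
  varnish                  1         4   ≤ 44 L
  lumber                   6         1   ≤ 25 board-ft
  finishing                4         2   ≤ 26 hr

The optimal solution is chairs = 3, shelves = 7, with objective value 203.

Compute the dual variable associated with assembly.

0

At the optimum: assembly uses 27 of 39 (slack = 12); varnish uses 31 of 44 (slack = 13); lumber uses 25 of 25 (binding); finishing uses 26 of 26 (binding).
By complementary slackness, y = 0 for the non-binding constraints.
Dual feasibility on the basic columns requires 6·y_lumber + 4·y_finishing = 42, 1·y_lumber + 2·y_finishing = 11.
This yields shadow prices y_lumber = 5, y_finishing = 3.
Shadow price of assembly = 0.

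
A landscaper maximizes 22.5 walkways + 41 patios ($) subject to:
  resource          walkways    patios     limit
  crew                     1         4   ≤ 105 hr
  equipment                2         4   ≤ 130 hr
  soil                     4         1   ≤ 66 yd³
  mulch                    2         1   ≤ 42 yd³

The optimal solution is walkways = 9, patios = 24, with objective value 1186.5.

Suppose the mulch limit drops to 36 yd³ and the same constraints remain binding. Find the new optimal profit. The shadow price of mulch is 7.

Δb = -6, so new z* = 1186.5 + (7)·(-6) = 1186.5 − 42 = 1144.5.

1144.5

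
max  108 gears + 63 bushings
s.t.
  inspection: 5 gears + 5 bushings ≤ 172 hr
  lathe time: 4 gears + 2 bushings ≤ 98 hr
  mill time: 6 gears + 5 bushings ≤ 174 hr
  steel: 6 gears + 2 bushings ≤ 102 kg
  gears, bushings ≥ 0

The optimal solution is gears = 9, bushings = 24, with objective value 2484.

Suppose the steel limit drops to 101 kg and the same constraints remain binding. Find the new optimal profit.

At the optimum: inspection uses 165 of 172 (slack = 7); lathe time uses 84 of 98 (slack = 14); mill time uses 174 of 174 (binding); steel uses 102 of 102 (binding).
Since inspection, lathe time are not tight, their duals are 0.
The binding rows give the dual system: 6·y_mill time + 6·y_steel = 108 and 5·y_mill time + 2·y_steel = 63.
This yields shadow prices y_mill time = 9, y_steel = 9.
Δz = y_steel·Δb = 9 × (-1) = -9, so new z* = 2484 − 9 = 2475.

2475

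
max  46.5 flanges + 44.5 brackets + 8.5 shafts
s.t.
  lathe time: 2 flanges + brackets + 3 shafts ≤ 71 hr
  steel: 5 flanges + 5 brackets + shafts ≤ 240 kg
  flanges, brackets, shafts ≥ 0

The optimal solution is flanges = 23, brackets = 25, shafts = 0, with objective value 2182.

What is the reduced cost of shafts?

-6

At the optimum: lathe time uses 71 of 71 (binding); steel uses 240 of 240 (binding).
From A_Bᵀ y = c: 2·y_lathe time + 5·y_steel = 46.5; 1·y_lathe time + 5·y_steel = 44.5.
This yields shadow prices y_lathe time = 2, y_steel = 8.5.
Reduced cost of shafts: c₃ − yᵀa₃ = 8.5 − (2·3 + 8.5·1) = 8.5 − 14.5 = -6.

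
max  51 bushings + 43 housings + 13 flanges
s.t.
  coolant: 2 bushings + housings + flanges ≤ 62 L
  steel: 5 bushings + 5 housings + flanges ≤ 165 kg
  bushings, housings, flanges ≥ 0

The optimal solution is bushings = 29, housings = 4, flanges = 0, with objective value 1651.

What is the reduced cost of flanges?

Both coolant and steel are binding at x*.
The binding rows give the dual system: 2·y_coolant + 5·y_steel = 51 and 1·y_coolant + 5·y_steel = 43.
This yields shadow prices y_coolant = 8, y_steel = 7.
Reduced cost of flanges: c₃ − yᵀa₃ = 13 − (8·1 + 7·1) = 13 − 15 = -2.

-2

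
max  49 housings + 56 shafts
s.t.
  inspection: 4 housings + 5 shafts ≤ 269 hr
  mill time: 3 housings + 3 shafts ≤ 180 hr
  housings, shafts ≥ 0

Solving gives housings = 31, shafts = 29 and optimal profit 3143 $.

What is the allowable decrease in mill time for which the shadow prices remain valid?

18.6

Binding constraints: inspection, mill time. The basis is B = [[4,5],[3,3]] with det -3.
Per unit decrease in mill time, x* moves by d = (-1.6667, 1.3333).
The basis stays optimal until housings reaches 0; allowable decrease = 18.6 hr.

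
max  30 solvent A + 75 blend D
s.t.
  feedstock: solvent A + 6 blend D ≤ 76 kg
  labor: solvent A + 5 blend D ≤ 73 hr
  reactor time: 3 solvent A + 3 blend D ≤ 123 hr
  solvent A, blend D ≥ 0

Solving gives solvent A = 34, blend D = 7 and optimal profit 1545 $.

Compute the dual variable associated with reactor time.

7

At the optimum: feedstock uses 76 of 76 (binding); labor uses 69 of 73 (slack = 4); reactor time uses 123 of 123 (binding).
Since labor is not tight, its dual is 0.
From A_Bᵀ y = c: 1·y_feedstock + 3·y_reactor time = 30; 6·y_feedstock + 3·y_reactor time = 75.
This yields shadow prices y_feedstock = 9, y_reactor time = 7.
Shadow price of reactor time = 7.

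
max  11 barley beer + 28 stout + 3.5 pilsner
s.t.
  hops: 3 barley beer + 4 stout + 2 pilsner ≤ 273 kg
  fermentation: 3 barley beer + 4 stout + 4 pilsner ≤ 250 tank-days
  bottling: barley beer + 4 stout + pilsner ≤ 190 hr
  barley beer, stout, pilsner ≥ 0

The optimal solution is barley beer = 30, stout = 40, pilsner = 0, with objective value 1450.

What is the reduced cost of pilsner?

Check each constraint at x*: hops 250/273 (slack 23); fermentation 250/250 (tight); bottling 190/190 (tight).
Since hops is not tight, its dual is 0.
From A_Bᵀ y = c: 3·y_fermentation + 1·y_bottling = 11; 4·y_fermentation + 4·y_bottling = 28.
This yields shadow prices y_fermentation = 2, y_bottling = 5.
Reduced cost of pilsner: c₃ − yᵀa₃ = 3.5 − (2·4 + 5·1) = 3.5 − 13 = -9.5.

-9.5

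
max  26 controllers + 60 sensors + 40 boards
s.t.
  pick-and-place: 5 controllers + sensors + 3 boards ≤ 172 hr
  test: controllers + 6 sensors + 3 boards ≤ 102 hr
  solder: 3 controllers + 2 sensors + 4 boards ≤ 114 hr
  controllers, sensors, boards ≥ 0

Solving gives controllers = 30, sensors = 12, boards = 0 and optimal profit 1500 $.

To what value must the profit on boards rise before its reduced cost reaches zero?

Binding: test and solder. Non-binding: pick-and-place (10 unused).
Since pick-and-place is not tight, its dual is 0.
The binding rows give the dual system: 1·y_test + 3·y_solder = 26 and 6·y_test + 2·y_solder = 60.
→ y_test = 8 and y_solder = 6.
boards enters the basis when its profit ≥ yᵀa₃ = 8·3 + 6·4 = 48.

48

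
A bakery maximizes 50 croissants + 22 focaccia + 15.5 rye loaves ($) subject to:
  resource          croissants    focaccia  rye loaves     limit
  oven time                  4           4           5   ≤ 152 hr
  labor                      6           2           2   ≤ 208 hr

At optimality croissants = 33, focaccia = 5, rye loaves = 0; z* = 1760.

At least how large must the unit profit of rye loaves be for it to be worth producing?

24

Both oven time and labor are binding at x*.
The binding rows give the dual system: 4·y_oven time + 6·y_labor = 50 and 4·y_oven time + 2·y_labor = 22.
This yields shadow prices y_oven time = 2, y_labor = 7.
rye loaves enters the basis when its profit ≥ yᵀa₃ = 2·5 + 7·2 = 24.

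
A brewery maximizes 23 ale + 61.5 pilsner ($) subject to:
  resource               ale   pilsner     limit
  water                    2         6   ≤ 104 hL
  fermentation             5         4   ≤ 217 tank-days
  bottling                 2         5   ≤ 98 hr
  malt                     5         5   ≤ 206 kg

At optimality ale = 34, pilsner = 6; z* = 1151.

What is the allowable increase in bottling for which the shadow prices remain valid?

Binding constraints: water, bottling. The basis is B = [[2,6],[2,5]] with det -2.
Per unit increase in bottling, x* moves by d = (3, -1).
The basis stays optimal until malt becomes binding; allowable increase = 0.6 hr.

0.6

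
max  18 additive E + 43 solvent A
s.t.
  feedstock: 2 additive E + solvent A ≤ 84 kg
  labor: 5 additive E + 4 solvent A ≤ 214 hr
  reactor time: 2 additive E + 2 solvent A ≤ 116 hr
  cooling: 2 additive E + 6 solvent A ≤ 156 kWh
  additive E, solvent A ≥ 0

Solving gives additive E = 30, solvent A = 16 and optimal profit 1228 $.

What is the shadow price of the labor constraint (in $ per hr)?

1

Check each constraint at x*: feedstock 76/84 (slack 8); labor 214/214 (tight); reactor time 92/116 (slack 24); cooling 156/156 (tight).
Since feedstock, reactor time are not tight, their duals are 0.
Dual feasibility on the basic columns requires 5·y_labor + 2·y_cooling = 18, 4·y_labor + 6·y_cooling = 43.
This yields shadow prices y_labor = 1, y_cooling = 6.5.
Shadow price of labor = 1.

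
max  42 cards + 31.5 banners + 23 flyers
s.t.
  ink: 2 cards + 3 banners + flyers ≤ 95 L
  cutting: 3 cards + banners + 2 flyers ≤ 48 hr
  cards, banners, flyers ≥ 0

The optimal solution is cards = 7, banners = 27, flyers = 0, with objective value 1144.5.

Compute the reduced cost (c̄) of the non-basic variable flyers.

At the optimum: ink uses 95 of 95 (binding); cutting uses 48 of 48 (binding).
From A_Bᵀ y = c: 2·y_ink + 3·y_cutting = 42; 3·y_ink + 1·y_cutting = 31.5.
Solving: y_ink = 7.5, y_cutting = 9.
Reduced cost of flyers: c₃ − yᵀa₃ = 23 − (7.5·1 + 9·2) = 23 − 25.5 = -2.5.

-2.5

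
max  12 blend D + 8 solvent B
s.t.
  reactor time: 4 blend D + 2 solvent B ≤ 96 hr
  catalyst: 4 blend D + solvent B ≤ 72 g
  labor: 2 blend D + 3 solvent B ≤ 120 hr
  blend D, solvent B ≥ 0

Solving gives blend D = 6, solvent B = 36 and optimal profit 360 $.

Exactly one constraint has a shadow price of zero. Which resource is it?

reactor time: 96/96 (binding)
catalyst: 60/72 (slack 12)
labor: 120/120 (binding)
By complementary slackness, a constraint with positive slack has shadow price 0 → catalyst.

catalyst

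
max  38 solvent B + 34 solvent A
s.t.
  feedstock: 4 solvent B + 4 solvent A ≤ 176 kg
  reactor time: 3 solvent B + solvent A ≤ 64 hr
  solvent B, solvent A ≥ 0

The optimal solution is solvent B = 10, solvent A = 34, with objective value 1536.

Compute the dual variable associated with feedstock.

Both feedstock and reactor time are binding at x*.
From A_Bᵀ y = c: 4·y_feedstock + 3·y_reactor time = 38; 4·y_feedstock + 1·y_reactor time = 34.
→ y_feedstock = 8 and y_reactor time = 2.
Shadow price of feedstock = 8.

8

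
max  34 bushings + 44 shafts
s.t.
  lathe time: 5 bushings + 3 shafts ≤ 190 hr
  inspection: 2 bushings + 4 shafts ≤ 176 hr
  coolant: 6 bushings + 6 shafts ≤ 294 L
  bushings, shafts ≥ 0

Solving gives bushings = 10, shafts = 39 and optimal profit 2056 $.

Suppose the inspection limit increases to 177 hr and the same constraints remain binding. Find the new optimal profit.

At the optimum: lathe time uses 167 of 190 (slack = 23); inspection uses 176 of 176 (binding); coolant uses 294 of 294 (binding).
Slack constraints have shadow price 0 (complementary slackness).
Dual feasibility on the basic columns requires 2·y_inspection + 6·y_coolant = 34, 4·y_inspection + 6·y_coolant = 44.
→ y_inspection = 5 and y_coolant = 4.
Δz = y_inspection·Δb = 5 × (1) = 5, so new z* = 2056 + 5 = 2061.

2061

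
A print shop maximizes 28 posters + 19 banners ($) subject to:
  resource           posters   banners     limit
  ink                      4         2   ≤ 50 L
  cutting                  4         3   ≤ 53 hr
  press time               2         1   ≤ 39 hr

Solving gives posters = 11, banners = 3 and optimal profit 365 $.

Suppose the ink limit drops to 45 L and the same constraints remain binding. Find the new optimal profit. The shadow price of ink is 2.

Δb = -5, so new z* = 365 + (2)·(-5) = 365 − 10 = 355.

355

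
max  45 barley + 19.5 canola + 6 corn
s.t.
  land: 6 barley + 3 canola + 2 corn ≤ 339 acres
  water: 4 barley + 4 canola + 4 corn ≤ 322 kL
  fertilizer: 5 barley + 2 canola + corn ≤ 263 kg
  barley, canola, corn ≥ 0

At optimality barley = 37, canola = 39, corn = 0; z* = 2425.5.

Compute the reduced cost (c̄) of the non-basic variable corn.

Check each constraint at x*: land 339/339 (tight); water 304/322 (slack 18); fertilizer 263/263 (tight).
Slack constraints have shadow price 0 (complementary slackness).
Dual feasibility on the basic columns requires 6·y_land + 5·y_fertilizer = 45, 3·y_land + 2·y_fertilizer = 19.5.
This yields shadow prices y_land = 2.5, y_fertilizer = 6.
Reduced cost of corn: c₃ − yᵀa₃ = 6 − (2.5·2 + 6·1) = 6 − 11 = -5.

-5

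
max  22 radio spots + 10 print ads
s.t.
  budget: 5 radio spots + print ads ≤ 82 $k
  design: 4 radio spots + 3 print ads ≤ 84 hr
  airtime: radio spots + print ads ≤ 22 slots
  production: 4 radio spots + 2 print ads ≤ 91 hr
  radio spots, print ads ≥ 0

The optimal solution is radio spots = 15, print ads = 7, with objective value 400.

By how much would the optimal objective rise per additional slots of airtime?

Binding: budget and airtime. Non-binding: design (3 unused), production (17 unused).
By complementary slackness, y = 0 for the non-binding constraints.
From A_Bᵀ y = c: 5·y_budget + 1·y_airtime = 22; 1·y_budget + 1·y_airtime = 10.
This yields shadow prices y_budget = 3, y_airtime = 7.
Shadow price of airtime = 7.

7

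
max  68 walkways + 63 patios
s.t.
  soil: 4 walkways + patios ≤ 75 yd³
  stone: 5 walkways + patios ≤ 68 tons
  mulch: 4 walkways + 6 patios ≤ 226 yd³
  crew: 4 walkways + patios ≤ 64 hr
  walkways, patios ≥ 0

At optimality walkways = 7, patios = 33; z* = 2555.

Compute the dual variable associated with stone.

6

Check each constraint at x*: soil 61/75 (slack 14); stone 68/68 (tight); mulch 226/226 (tight); crew 61/64 (slack 3).
By complementary slackness, y = 0 for the non-binding constraints.
Dual feasibility on the basic columns requires 5·y_stone + 4·y_mulch = 68, 1·y_stone + 6·y_mulch = 63.
Solving: y_stone = 6, y_mulch = 9.5.
Shadow price of stone = 6.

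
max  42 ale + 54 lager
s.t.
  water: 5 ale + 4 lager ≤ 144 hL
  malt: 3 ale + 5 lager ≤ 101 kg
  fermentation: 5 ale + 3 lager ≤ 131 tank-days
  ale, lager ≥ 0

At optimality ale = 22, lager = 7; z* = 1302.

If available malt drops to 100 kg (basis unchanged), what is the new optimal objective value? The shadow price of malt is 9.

1293

Δb = -1, so new z* = 1302 + (9)·(-1) = 1302 − 9 = 1293.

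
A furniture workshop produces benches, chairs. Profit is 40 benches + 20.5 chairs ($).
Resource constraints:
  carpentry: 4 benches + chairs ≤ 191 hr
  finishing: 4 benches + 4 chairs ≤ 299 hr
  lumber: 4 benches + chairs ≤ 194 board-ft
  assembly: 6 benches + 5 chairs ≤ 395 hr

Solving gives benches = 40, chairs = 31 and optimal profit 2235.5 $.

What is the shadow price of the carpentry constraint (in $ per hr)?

Check each constraint at x*: carpentry 191/191 (tight); finishing 284/299 (slack 15); lumber 191/194 (slack 3); assembly 395/395 (tight).
Slack constraints have shadow price 0 (complementary slackness).
The binding rows give the dual system: 4·y_carpentry + 6·y_assembly = 40 and 1·y_carpentry + 5·y_assembly = 20.5.
Solving: y_carpentry = 5.5, y_assembly = 3.
Shadow price of carpentry = 5.5.

5.5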